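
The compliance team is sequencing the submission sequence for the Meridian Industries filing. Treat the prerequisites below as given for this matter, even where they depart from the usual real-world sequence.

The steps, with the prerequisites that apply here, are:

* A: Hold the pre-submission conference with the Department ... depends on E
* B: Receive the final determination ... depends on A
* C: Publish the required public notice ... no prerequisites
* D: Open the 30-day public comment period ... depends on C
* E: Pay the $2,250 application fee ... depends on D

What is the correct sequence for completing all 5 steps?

C D E A B

Only C has no prerequisites, so it is first.
That leaves D as the only ready step → D.
E needed D, now all done → E.
Next only A has its prerequisites met → A.
B needed A, now all done → B.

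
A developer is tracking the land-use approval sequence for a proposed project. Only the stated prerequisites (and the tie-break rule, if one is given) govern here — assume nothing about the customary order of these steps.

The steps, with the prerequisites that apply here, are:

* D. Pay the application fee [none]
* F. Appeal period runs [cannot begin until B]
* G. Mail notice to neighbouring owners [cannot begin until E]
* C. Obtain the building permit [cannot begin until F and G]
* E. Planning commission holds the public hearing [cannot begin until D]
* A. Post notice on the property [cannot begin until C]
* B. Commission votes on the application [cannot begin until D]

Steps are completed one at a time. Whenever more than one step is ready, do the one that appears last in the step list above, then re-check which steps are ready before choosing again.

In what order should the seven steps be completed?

D, B, E, G, F, C, A

D has no prerequisites → D first.
Now B and E have their prerequisites met. B is listed later, so B next.
Ready: E and F. E is listed later → E.
Ready: G and F. G is listed later → G.
F needed B, now all done → F.
Next only C has its prerequisites met → C.
A needed C, now all done → A.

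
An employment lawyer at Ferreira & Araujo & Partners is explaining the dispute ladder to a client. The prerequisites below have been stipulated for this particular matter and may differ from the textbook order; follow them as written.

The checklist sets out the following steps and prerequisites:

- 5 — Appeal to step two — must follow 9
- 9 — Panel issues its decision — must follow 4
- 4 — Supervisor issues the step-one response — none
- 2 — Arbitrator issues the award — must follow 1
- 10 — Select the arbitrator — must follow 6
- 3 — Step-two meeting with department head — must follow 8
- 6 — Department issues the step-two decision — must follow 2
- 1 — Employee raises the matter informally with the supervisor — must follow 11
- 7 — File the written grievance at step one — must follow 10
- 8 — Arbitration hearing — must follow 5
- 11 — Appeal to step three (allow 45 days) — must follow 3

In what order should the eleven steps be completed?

Only 4 has no prerequisites, so it is first.
9 is the only step now ready → 9.
5 needed 9, now all done → 5.
8 is the only step now ready → 8.
3 needed 8, now all done → 3.
11 needed 3, now all done → 11.
1 needed 11, now all done → 1.
2 needed 1, now all done → 2.
6 needed 2, now all done → 6.
Next only 10 has its prerequisites met → 10.
7 needed 10, now all done → 7.

4 → 9 → 5 → 8 → 3 → 11 → 1 → 2 → 6 → 10 → 7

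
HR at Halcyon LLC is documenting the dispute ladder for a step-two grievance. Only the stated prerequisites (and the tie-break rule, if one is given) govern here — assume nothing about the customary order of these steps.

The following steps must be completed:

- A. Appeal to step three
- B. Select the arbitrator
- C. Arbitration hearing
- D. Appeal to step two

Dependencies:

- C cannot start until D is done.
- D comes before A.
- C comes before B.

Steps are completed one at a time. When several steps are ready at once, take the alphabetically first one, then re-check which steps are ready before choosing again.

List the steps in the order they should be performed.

D A C B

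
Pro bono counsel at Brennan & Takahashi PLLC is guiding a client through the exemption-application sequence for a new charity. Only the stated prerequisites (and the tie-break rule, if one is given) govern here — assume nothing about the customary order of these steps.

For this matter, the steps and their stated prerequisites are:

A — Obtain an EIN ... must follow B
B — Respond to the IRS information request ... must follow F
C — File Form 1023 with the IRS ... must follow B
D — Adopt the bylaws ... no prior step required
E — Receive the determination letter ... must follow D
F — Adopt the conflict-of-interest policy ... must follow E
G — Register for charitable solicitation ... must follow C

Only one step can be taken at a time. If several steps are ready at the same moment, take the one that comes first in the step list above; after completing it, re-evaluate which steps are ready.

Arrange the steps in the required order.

D has no prerequisites → D first.
E is the only step now ready → E.
Next only F has its prerequisites met → F.
B needed F, now all done → B.
Ready: A and C. A is listed earlier → A.
C is the only step now ready → C.
Next only G has its prerequisites met → G.

D, E, F, B, A, C, G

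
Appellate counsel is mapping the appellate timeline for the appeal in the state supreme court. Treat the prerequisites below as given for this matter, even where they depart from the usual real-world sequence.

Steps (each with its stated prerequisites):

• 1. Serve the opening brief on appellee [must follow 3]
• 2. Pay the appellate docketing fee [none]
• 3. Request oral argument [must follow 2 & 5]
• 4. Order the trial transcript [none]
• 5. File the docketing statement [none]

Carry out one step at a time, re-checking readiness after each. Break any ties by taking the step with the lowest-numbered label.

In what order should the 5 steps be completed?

2, 4, 5, 3, 1

2, 4 and 5 have no prerequisites; 2 has the earlier label, so 2 is first.
4 and 5 are both available; 4 has the earlier label → 4.
5 is the only step now ready → 5.
3 is the only step now ready → 3.
1 needed 3, now all done → 1.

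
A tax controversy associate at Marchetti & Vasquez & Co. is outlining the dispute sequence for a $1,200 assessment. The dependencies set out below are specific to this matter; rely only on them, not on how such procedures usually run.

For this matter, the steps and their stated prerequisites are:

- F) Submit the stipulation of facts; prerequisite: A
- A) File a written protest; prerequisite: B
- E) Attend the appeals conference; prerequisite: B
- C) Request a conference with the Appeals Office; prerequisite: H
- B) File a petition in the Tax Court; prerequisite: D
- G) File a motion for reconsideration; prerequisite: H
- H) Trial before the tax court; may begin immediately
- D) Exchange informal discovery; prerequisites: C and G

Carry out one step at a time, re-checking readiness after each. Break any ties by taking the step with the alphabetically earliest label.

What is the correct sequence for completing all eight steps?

H has no prerequisites → H first.
C and G are both available; C has the earlier label → C.
Next only G has its prerequisites met → G.
That leaves D as the only ready step → D.
That leaves B as the only ready step → B.
Ready: A and E. A has the earlier label → A.
Ready: E and F. E has the earlier label → E.
That leaves F as the only ready step → F.

H, C, G, D, B, A, E, F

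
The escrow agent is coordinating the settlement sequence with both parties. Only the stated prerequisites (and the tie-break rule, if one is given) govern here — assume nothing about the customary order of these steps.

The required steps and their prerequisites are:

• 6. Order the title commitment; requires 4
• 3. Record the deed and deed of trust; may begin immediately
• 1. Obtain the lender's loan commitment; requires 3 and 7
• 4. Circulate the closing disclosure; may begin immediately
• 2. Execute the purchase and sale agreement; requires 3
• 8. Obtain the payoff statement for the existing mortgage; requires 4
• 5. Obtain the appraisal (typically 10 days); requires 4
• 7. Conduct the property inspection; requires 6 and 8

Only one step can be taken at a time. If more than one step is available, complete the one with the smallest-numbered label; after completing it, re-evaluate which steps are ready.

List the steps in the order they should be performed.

3 → 2 → 4 → 5 → 6 → 8 → 7 → 1

3 and 4 have no prerequisites; 3 has the earlier label, so 3 is first.
2 and 4 are both available; 2 has the earlier label → 2.
Next only 4 has its prerequisites met → 4.
Ready: 5, 6 and 8. 5 has the earlier label → 5.
Ready: 6 and 8. 6 has the earlier label → 6.
8 needed 4, now all done → 8.
7 is the only step now ready → 7.
1 needed 3 and 7, now all done → 1.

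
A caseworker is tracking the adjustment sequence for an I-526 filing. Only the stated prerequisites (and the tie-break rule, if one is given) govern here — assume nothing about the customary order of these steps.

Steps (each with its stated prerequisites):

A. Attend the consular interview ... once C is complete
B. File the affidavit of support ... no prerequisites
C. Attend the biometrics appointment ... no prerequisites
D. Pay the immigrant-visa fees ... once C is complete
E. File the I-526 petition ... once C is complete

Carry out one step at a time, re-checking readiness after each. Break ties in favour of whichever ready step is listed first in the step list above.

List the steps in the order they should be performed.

Nothing is required for B and C. B is listed earlier → B first.
Next only C has its prerequisites met → C.
Ready: A, D and E. A is listed earlier → A.
Ready: D and E. D is listed earlier → D.
E needed C, now all done → E.

B, C, A, D, E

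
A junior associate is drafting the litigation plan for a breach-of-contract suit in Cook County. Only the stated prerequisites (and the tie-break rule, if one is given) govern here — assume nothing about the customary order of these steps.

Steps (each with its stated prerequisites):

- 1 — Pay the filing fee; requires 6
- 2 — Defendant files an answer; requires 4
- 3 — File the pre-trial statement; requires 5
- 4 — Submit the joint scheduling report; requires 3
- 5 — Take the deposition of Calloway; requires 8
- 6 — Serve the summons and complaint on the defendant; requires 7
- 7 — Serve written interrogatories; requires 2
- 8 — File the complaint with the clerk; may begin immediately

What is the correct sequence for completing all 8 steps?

8 5 3 4 2 7 6 1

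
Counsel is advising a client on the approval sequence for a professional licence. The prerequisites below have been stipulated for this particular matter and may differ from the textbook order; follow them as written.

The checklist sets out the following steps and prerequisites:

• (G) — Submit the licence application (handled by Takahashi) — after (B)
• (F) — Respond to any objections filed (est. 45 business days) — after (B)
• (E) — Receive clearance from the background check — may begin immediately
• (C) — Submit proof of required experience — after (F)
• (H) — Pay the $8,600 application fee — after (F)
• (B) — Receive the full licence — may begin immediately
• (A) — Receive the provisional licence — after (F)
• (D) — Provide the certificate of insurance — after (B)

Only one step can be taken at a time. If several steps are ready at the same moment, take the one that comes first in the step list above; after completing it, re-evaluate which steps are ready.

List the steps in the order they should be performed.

(E), (B), (G), (F), (C), (H), (A), (D)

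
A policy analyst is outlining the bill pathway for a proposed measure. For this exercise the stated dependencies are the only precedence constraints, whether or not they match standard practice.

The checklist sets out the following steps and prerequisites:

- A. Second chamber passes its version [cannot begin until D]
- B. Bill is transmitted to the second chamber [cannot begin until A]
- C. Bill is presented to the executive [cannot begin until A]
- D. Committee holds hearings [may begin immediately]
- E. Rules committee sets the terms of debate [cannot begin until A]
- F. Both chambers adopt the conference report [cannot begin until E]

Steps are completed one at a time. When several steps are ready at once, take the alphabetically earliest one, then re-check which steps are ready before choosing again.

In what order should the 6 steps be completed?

D is the only step with nothing outstanding, so it goes first.
A is the only step now ready → A.
Ready: B, C and E. B has the earlier label → B.
Now C and E have their prerequisites met. C has the earlier label, so C next.
E needed A, now all done → E.
F needed E, now all done → F.

D A B C E F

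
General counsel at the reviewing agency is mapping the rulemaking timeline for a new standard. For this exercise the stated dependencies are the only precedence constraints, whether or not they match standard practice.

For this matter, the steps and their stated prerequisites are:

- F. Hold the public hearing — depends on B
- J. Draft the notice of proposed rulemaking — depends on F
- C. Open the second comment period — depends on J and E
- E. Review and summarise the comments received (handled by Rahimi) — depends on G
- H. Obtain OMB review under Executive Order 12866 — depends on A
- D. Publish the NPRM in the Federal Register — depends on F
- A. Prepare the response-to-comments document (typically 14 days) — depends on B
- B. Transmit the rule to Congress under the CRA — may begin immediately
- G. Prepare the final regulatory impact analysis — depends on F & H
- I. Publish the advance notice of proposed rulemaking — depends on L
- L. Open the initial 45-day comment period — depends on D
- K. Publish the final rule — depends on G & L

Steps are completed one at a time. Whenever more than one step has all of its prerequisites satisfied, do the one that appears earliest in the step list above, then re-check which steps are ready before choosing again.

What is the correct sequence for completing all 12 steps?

B → F → J → D → A → H → G → E → C → L → I → K

B is the only step with nothing outstanding, so it goes first.
F and A are both available; F is listed earlier → F.
J, D and A are all available; J is listed earlier → J.
Now D and A have their prerequisites met. D is listed earlier, so D next.
Now A and L have their prerequisites met. A is listed earlier, so A next.
Now H and L have their prerequisites met. H is listed earlier, so H next.
Now G and L have their prerequisites met. G is listed earlier, so G next.
E now also ready, so the ready set is {E, L}; E is listed earlier → E.
C now also ready, so the ready set is {C, L}; C is listed earlier → C.
L needed D, now all done → L.
Ready: I and K. I is listed earlier → I.
K needed G and L, now all done → K.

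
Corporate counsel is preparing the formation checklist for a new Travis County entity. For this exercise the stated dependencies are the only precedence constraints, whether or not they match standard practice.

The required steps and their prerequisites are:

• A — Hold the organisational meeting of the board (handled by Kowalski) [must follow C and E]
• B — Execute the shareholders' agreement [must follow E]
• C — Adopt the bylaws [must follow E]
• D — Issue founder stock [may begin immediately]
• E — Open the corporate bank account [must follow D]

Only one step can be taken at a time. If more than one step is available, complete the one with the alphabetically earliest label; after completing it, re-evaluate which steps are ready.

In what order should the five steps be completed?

Only D has no prerequisites, so it is first.
Next only E has its prerequisites met → E.
Ready: B and C. B has the earlier label → B.
Next only C has its prerequisites met → C.
A needed C and E, now all done → A.

D, E, B, C, A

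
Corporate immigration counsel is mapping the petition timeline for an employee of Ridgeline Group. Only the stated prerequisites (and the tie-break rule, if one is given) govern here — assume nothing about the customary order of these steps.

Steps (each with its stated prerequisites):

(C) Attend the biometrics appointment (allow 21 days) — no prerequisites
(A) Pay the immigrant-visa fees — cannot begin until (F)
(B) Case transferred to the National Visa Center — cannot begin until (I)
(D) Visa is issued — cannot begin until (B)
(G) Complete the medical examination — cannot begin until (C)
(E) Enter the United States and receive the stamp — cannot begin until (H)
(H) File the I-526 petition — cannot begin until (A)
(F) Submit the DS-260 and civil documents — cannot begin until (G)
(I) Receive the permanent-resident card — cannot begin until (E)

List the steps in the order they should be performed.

Only (C) has no prerequisites, so it is first.
(G) is the only step now ready → (G).
That leaves (F) as the only ready step → (F).
That leaves (A) as the only ready step → (A).
That leaves (H) as the only ready step → (H).
Next only (E) has its prerequisites met → (E).
(I) is the only step now ready → (I).
(B) needed (I), now all done → (B).
That leaves (D) as the only ready step → (D).

(C), (G), (F), (A), (H), (E), (I), (B), (D)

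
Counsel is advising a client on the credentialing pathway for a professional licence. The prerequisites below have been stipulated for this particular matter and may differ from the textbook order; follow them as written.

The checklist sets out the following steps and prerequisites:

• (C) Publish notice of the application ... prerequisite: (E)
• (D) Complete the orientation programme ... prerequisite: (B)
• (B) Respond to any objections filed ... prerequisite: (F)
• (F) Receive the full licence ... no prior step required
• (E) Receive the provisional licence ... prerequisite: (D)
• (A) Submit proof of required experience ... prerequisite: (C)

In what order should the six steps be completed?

(F) is the only step with nothing outstanding, so it goes first.
That leaves (B) as the only ready step → (B).
(D) needed (B), now all done → (D).
(E) needed (D), now all done → (E).
That leaves (C) as the only ready step → (C).
Next only (A) has its prerequisites met → (A).

(F) → (B) → (D) → (E) → (C) → (A)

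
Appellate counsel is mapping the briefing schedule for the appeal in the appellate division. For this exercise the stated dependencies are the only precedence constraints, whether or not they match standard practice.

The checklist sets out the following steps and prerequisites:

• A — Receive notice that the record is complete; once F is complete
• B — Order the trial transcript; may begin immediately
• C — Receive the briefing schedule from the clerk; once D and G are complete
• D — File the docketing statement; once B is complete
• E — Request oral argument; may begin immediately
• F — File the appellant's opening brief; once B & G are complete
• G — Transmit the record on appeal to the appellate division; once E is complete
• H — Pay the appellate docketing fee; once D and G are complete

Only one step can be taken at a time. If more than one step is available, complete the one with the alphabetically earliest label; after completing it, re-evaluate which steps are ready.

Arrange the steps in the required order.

B and E have no prerequisites; B has the earlier label, so B is first.
D now also ready, so the ready set is {D, E}; D has the earlier label → D.
Next only E has its prerequisites met → E.
G needed E, now all done → G.
C, F and H are all available; C has the earlier label → C.
Ready: F and H. F has the earlier label → F.
A and H are both available; A has the earlier label → A.
That leaves H as the only ready step → H.

B → D → E → G → C → F → A → H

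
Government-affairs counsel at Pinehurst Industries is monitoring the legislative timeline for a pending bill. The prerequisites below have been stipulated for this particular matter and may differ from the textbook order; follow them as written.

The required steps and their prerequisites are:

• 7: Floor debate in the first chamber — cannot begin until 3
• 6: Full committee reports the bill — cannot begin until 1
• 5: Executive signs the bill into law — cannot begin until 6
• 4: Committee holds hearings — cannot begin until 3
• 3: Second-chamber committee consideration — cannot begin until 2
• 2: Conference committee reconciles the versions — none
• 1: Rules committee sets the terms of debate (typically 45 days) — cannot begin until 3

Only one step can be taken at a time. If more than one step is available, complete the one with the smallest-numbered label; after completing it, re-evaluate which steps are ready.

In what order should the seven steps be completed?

Only 2 has no prerequisites, so it is first.
3 needed 2, now all done → 3.
Now 1, 4 and 7 have their prerequisites met. 1 has the earlier label, so 1 next.
4, 6 and 7 are all available; 4 has the earlier label → 4.
6 and 7 are both available; 6 has the earlier label → 6.
Ready: 5 and 7. 5 has the earlier label → 5.
7 is the only step now ready → 7.

2 → 3 → 1 → 4 → 6 → 5 → 7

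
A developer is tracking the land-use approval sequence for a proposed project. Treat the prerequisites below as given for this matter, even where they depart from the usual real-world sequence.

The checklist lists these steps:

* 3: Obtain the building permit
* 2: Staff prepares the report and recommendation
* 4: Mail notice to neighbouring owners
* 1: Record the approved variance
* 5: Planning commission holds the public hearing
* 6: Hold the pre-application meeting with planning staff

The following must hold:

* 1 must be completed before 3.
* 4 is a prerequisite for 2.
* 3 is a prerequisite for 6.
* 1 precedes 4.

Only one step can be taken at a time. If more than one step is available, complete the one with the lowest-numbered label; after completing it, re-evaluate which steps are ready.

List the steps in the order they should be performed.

1 and 5 have no prerequisites; 1 has the earlier label, so 1 is first.
3 and 4 now also ready, so the ready set is {3, 4, 5}; 3 has the earlier label → 3.
6 now also ready, so the ready set is {4, 5, 6}; 4 has the earlier label → 4.
2, 5 and 6 are all available; 2 has the earlier label → 2.
5 and 6 are both available; 5 has the earlier label → 5.
6 is the only step now ready → 6.

1 → 3 → 4 → 2 → 5 → 6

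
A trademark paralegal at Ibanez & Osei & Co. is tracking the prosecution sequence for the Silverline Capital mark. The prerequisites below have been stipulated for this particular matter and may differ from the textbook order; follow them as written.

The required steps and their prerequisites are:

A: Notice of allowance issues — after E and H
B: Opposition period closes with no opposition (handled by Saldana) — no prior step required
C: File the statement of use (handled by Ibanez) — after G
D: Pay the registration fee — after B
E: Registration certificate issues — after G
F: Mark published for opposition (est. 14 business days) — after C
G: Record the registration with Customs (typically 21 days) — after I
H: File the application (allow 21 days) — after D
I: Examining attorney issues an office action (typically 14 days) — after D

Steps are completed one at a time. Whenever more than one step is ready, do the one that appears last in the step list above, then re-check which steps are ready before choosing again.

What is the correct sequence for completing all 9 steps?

B D I H G E C F A

B is the only step with nothing outstanding, so it goes first.
D needed B, now all done → D.
I and H are both available; I is listed later → I.
G now also ready, so the ready set is {H, G}; H is listed later → H.
Next only G has its prerequisites met → G.
Ready: E and C. E is listed later → E.
C and A are both available; C is listed later → C.
F now also ready, so the ready set is {F, A}; F is listed later → F.
A needed H and E, now all done → A.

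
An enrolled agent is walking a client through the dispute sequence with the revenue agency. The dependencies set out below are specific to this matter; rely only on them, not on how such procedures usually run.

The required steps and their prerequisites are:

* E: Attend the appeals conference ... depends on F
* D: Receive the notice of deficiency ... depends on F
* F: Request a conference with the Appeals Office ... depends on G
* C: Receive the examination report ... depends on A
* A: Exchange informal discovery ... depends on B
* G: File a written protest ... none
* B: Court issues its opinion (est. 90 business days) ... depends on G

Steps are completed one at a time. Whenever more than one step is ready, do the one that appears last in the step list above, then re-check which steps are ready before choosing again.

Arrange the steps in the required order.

Only G has no prerequisites, so it is first.
Now B and F have their prerequisites met. B is listed later, so B next.
A now also ready, so the ready set is {A, F}; A is listed later → A.
Ready: C and F. C is listed later → C.
F needed G, now all done → F.
Ready: D and E. D is listed later → D.
E is the only step now ready → E.

G, B, A, C, F, D, E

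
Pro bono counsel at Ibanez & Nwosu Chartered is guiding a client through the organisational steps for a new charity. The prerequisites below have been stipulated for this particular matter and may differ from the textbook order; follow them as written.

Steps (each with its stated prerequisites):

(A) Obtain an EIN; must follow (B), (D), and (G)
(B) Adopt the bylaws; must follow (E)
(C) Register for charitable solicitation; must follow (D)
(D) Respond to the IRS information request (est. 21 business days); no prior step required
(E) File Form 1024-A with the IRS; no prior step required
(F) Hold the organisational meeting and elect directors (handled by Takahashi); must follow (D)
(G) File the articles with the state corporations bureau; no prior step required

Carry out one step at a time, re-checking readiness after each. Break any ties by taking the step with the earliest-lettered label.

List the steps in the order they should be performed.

Nothing is required for (D), (E) and (G). (D) has the earlier label → (D) first.
(C) and (F) now also ready, so the ready set is {(C), (E), (F), (G)}; (C) has the earlier label → (C).
(E), (F) and (G) are all available; (E) has the earlier label → (E).
(B), (F) and (G) are all available; (B) has the earlier label → (B).
Ready: (F) and (G). (F) has the earlier label → (F).
Next only (G) has its prerequisites met → (G).
(A) is the only step now ready → (A).

(D) → (C) → (E) → (B) → (F) → (G) → (A)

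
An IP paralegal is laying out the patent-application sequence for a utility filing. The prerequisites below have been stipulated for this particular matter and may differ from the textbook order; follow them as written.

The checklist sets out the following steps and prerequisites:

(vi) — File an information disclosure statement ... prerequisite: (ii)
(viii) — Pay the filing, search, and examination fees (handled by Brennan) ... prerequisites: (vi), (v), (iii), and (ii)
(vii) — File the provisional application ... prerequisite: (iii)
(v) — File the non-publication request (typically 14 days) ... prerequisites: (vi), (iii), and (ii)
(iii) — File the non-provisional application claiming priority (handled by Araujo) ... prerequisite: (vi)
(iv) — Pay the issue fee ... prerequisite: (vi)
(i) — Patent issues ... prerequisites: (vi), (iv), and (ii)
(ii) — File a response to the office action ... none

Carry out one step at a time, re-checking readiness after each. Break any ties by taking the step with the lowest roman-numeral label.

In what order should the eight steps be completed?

(ii) has no prerequisites → (ii) first.
That leaves (vi) as the only ready step → (vi).
(iii) and (iv) are both available; (iii) has the earlier label → (iii).
(v) and (vii) now also ready, so the ready set is {(iv), (v), (vii)}; (iv) has the earlier label → (iv).
Ready: (i), (v) and (vii). (i) has the earlier label → (i).
Ready: (v) and (vii). (v) has the earlier label → (v).
Now (vii) and (viii) have their prerequisites met. (vii) has the earlier label, so (vii) next.
Next only (viii) has its prerequisites met → (viii).

(ii) (vi) (iii) (iv) (i) (v) (vii) (viii)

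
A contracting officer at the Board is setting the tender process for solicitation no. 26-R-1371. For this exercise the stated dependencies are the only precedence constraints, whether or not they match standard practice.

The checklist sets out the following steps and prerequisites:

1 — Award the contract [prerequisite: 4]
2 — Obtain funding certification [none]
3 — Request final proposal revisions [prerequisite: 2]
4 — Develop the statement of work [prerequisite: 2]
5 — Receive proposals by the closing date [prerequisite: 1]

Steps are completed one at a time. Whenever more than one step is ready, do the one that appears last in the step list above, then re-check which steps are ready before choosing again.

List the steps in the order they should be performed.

2 has no prerequisites → 2 first.
Ready: 4 and 3. 4 is listed later → 4.
Now 3 and 1 have their prerequisites met. 3 is listed later, so 3 next.
1 needed 4, now all done → 1.
5 needed 1, now all done → 5.

2 → 4 → 3 → 1 → 5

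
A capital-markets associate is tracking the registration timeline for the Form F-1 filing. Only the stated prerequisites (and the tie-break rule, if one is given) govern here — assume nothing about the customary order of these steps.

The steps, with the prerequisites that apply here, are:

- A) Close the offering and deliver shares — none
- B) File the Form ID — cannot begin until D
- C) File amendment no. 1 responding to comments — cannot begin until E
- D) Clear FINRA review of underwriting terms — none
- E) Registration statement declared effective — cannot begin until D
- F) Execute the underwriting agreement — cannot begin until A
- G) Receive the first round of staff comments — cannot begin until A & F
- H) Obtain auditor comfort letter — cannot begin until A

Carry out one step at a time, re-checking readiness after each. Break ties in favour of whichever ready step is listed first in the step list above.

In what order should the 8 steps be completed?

Nothing is required for A and D. A is listed earlier → A first.
D, F and H are all available; D is listed earlier → D.
Now B, E, F and H have their prerequisites met. B is listed earlier, so B next.
Ready: E, F and H. E is listed earlier → E.
Ready: C, F and H. C is listed earlier → C.
F and H are both available; F is listed earlier → F.
Now G and H have their prerequisites met. G is listed earlier, so G next.
H needed A, now all done → H.

A, D, B, E, C, F, G, H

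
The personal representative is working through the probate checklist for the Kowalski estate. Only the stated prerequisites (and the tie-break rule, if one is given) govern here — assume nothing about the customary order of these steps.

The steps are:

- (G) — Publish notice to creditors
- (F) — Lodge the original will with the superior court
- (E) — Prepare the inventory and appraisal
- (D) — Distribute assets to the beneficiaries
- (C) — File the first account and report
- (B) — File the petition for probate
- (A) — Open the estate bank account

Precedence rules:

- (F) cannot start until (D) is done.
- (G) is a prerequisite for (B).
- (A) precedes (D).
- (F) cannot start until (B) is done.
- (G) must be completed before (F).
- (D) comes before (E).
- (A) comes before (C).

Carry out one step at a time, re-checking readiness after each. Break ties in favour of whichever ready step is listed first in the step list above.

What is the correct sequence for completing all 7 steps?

(G), (B), (A), (D), (F), (E), (C)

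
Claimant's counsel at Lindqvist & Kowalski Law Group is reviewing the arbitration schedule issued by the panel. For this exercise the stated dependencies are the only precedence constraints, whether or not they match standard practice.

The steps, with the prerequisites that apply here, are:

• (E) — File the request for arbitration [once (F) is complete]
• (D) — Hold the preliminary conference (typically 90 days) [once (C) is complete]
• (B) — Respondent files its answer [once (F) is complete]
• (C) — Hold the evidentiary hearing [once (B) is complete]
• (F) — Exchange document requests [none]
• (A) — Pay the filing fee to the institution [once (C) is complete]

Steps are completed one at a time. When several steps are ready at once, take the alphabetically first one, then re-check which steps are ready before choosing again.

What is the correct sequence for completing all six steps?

(F) has no prerequisites → (F) first.
Now (B) and (E) have their prerequisites met. (B) has the earlier label, so (B) next.
(C) now also ready, so the ready set is {(C), (E)}; (C) has the earlier label → (C).
Ready: (A), (D) and (E). (A) has the earlier label → (A).
Ready: (D) and (E). (D) has the earlier label → (D).
Next only (E) has its prerequisites met → (E).

(F), (B), (C), (A), (D), (E)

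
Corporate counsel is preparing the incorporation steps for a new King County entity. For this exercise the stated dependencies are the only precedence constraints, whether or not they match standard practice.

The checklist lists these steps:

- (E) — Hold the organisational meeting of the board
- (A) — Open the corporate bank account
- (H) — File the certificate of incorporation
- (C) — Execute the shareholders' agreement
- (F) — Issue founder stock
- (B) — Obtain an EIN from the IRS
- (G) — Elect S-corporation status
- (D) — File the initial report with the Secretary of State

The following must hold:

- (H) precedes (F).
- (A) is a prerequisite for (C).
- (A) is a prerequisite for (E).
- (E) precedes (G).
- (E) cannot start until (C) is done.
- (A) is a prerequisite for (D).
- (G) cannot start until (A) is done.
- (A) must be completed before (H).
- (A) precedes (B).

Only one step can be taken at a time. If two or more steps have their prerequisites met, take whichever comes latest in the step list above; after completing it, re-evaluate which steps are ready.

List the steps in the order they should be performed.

Only (A) has no prerequisites, so it is first.
Now (D), (B), (C) and (H) have their prerequisites met. (D) is listed later, so (D) next.
Now (B), (C) and (H) have their prerequisites met. (B) is listed later, so (B) next.
Now (C) and (H) have their prerequisites met. (C) is listed later, so (C) next.
(E) now also ready, so the ready set is {(H), (E)}; (H) is listed later → (H).
Now (F) and (E) have their prerequisites met. (F) is listed later, so (F) next.
That leaves (E) as the only ready step → (E).
Next only (G) has its prerequisites met → (G).

(A), (D), (B), (C), (H), (F), (E), (G)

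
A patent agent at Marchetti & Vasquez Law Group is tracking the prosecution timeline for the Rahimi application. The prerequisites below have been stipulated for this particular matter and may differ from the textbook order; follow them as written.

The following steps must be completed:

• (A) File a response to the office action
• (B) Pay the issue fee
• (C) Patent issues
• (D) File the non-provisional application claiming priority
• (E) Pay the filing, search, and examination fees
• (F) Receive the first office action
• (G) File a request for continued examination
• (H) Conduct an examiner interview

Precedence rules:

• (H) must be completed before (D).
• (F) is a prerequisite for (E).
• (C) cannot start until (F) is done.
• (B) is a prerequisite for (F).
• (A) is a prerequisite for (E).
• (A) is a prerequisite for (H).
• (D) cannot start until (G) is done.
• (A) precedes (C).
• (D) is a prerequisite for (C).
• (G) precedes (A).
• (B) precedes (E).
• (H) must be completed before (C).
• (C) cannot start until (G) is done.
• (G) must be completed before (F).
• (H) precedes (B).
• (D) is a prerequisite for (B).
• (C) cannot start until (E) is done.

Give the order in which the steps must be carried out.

(G) is the only step with nothing outstanding, so it goes first.
(A) needed (G), now all done → (A).
(H) needed (A), now all done → (H).
(D) needed (G) and (H), now all done → (D).
That leaves (B) as the only ready step → (B).
(F) is the only step now ready → (F).
(E) is the only step now ready → (E).
(C) needed (A), (D), (E), (F), (G) and (H), now all done → (C).

(G) → (A) → (H) → (D) → (B) → (F) → (E) → (C)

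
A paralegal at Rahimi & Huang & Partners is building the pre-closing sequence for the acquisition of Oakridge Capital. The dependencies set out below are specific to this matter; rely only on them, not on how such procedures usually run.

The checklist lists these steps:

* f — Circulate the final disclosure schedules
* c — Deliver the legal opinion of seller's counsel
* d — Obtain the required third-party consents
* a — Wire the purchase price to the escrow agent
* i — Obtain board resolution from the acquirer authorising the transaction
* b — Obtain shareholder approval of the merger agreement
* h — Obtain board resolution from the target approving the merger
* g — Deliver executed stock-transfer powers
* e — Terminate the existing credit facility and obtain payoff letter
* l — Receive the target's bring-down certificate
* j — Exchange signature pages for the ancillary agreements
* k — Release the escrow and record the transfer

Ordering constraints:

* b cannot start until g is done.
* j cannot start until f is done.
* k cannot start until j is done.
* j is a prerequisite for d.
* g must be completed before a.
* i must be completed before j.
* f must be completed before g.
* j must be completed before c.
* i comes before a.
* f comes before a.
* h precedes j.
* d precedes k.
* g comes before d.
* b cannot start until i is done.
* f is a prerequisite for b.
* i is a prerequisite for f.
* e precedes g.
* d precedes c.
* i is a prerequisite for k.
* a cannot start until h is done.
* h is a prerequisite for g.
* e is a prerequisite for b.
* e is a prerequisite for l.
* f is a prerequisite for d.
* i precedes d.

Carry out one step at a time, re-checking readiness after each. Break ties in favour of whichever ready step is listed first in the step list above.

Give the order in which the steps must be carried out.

i → f → h → e → g → a → b → l → j → d → c → k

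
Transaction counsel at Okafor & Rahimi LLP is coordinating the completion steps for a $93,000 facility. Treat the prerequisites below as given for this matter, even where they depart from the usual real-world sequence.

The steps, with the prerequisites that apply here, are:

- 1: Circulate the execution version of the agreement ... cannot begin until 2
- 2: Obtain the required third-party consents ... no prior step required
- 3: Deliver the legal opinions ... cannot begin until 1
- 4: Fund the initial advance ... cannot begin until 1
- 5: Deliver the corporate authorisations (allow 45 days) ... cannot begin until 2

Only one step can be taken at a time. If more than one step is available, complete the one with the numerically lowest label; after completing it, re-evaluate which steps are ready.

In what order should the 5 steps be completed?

2, 1, 3, 4, 5

2 is the only step with nothing outstanding, so it goes first.
Now 1 and 5 have their prerequisites met. 1 has the earlier label, so 1 next.
3, 4 and 5 are all available; 3 has the earlier label → 3.
4 and 5 are both available; 4 has the earlier label → 4.
5 needed 2, now all done → 5.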